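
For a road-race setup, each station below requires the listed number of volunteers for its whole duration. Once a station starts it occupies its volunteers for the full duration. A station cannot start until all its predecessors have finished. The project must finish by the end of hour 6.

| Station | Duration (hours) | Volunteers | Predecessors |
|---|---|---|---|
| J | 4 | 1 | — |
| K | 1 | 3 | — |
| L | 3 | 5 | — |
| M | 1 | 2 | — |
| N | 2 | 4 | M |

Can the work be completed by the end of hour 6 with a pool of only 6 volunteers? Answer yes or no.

Schedule J@1, K@1, L@2, M@1, N@5: h1:6  h2:6  h3:6  h4:6  h5:4  h6:4 — peak 6 ≤ 6.

yes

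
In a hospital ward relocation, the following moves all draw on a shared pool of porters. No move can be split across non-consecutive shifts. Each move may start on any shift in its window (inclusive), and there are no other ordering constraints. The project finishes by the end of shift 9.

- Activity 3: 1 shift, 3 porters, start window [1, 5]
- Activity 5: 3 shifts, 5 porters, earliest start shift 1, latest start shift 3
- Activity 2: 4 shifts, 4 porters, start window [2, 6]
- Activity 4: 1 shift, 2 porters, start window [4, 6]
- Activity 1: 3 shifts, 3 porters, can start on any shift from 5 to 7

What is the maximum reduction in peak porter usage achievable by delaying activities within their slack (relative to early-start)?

Early-start peak: s1:8  s2:9  s3:9  s4:6  s5:7  s6:3  s7:3  s8:0  s9:0 ⇒ 9.
Leveled (Activity 3@1, Activity 5@2, Activity 2@5, Activity 4@4, Activity 1@5): s1:3  s2:5  s3:5  s4:7  s5:7  s6:7  s7:7  s8:4  s9:0 ⇒ 7.
Reduction 9 − 7 = 2.

2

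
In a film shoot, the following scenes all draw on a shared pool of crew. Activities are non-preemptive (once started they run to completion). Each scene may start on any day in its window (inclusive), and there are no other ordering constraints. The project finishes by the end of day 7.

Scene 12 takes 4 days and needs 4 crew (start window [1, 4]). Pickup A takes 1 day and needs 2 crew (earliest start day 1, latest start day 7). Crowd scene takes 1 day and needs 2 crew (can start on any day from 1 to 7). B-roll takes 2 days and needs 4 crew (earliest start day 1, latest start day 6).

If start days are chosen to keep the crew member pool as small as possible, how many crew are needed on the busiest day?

4

Early-start (Scene 12@1, Pickup A@1, Crowd scene@1, B-roll@1) gives peak 12: d1:12  d2:8  d3:4  d4:4  d5:0  d6:0  d7:0.
Shift Pickup A→5, Crowd scene→5, B-roll→6.
Schedule Scene 12@1, Pickup A@5, Crowd scene@5, B-roll@6: d1:4  d2:4  d3:4  d4:4  d5:4  d6:4  d7:4 — peak 4.
Total crew member-days = 28 over 7 days ⇒ peak ≥ ⌈28/7⌉ = 4, so 4 is optimal.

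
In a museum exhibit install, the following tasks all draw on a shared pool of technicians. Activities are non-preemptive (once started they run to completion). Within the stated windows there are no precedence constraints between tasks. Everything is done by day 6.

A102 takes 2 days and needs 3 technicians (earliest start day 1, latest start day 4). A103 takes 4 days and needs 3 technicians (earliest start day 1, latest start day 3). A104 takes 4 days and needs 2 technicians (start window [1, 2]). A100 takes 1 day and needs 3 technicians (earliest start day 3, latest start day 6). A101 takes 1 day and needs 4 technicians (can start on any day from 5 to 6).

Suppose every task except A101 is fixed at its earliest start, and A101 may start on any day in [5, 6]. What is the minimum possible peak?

A101@5: d1:8  d2:8  d3:8  d4:5  d5:4  d6:0 → peak 8
A101@6: d1:8  d2:8  d3:8  d4:5  d5:0  d6:4 → peak 8
Best is A101@5, peak 8.

8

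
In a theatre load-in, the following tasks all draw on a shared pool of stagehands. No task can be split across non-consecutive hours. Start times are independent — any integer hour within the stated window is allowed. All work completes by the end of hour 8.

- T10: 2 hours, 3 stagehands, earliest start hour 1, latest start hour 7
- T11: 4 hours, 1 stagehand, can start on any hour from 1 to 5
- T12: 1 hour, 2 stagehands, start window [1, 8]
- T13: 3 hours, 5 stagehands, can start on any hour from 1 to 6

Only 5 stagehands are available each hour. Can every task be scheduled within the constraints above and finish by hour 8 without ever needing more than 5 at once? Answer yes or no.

Schedule T10@1, T11@1, T12@3, T13@5: h1:4  h2:4  h3:3  h4:1  h5:5  h6:5  h7:5  h8:0 — peak 5 ≤ 5.

yes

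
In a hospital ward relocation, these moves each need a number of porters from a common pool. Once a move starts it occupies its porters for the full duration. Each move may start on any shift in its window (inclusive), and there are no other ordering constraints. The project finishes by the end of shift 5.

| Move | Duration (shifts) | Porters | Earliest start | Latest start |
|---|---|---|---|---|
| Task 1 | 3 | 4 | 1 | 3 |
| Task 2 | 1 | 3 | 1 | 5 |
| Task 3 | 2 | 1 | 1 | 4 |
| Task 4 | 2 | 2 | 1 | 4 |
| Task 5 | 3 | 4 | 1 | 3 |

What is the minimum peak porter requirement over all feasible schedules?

8

Early-start (Task 1@1, Task 2@1, Task 3@1, Task 4@1, Task 5@1) gives peak 14: s1:14  s2:11  s3:8  s4:0  s5:0.
Shift Task 4→4, Task 5→3.
Schedule Task 1@1, Task 2@1, Task 3@1, Task 4@4, Task 5@3: s1:8  s2:5  s3:8  s4:6  s5:6 — peak 8.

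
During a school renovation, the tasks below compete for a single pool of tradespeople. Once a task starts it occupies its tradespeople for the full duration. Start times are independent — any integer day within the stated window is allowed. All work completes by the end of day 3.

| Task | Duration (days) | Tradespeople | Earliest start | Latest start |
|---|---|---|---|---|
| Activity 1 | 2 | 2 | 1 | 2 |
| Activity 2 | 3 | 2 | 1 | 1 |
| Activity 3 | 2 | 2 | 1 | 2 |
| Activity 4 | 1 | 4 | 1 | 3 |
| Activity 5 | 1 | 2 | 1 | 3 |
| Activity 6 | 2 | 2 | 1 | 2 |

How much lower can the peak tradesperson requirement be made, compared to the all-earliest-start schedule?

Early-start peak: d1:14  d2:8  d3:2 ⇒ 14.
Leveled (Activity 1@1, Activity 2@1, Activity 3@1, Activity 4@3, Activity 5@1, Activity 6@2): d1:8  d2:8  d3:8 ⇒ 8.
Reduction 14 − 8 = 6.

6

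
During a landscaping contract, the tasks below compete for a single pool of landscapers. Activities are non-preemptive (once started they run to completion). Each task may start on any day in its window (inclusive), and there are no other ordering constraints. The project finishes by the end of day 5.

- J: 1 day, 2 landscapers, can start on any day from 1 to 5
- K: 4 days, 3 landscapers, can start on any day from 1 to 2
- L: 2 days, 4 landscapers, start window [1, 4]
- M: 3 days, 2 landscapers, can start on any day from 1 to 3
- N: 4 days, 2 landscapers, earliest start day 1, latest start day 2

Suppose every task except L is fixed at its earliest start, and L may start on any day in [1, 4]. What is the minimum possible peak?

9

L@1: d1:13  d2:11  d3:7  d4:5  d5:0 → peak 13
L@2: d1:9  d2:11  d3:11  d4:5  d5:0 → peak 11
L@3: d1:9  d2:7  d3:11  d4:9  d5:0 → peak 11
L@4: d1:9  d2:7  d3:7  d4:9  d5:4 → peak 9
Best is L@4, peak 9.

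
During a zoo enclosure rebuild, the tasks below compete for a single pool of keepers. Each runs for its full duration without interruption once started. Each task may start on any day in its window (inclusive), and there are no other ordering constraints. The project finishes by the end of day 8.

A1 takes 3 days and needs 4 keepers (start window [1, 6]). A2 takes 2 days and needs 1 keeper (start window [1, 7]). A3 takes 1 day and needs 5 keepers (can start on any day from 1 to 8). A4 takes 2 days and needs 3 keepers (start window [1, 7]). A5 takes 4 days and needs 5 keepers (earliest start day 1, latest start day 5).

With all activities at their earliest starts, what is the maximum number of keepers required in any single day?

Early-start schedule: A1@1, A2@1, A3@1, A4@1, A5@1.
Load per day: day 1: 18, day 2: 13, day 3: 9, day 4: 5, day 5: 0, day 6: 0, day 7: 0, day 8: 0.
Peak is 18.

18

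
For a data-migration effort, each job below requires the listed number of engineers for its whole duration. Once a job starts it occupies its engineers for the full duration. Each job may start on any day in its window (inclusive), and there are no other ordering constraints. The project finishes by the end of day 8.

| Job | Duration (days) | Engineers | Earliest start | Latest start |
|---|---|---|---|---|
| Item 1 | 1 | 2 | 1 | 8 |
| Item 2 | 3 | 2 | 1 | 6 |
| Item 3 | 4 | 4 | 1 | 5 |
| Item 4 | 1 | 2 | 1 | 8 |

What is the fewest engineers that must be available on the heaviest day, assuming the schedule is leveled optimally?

Early-start (Item 1@1, Item 2@1, Item 3@1, Item 4@1) gives peak 10: d1:10  d2:6  d3:6  d4:4  d5:0  d6:0  d7:0  d8:0.
Shift Item 3→4, Item 4→2.
Schedule Item 1@1, Item 2@1, Item 3@4, Item 4@2: d1:4  d2:4  d3:2  d4:4  d5:4  d6:4  d7:4  d8:0 — peak 4.
Total engineer-days = 26 over 8 days ⇒ peak ≥ ⌈26/8⌉ = 4, so 4 is optimal.

4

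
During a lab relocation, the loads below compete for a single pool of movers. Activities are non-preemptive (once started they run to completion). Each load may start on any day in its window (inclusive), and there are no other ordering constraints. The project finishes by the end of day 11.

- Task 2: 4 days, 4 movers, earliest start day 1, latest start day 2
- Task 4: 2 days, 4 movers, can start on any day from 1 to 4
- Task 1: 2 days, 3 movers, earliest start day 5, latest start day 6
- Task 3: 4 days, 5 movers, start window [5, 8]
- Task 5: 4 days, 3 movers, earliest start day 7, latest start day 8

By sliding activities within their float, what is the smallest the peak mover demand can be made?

Schedule Task 2@1, Task 4@1, Task 1@5, Task 3@5, Task 5@7: d1:8  d2:8  d3:4  d4:4  d5:8  d6:8  d7:8  d8:8  d9:3  d10:3  d11:0 — peak 8.

8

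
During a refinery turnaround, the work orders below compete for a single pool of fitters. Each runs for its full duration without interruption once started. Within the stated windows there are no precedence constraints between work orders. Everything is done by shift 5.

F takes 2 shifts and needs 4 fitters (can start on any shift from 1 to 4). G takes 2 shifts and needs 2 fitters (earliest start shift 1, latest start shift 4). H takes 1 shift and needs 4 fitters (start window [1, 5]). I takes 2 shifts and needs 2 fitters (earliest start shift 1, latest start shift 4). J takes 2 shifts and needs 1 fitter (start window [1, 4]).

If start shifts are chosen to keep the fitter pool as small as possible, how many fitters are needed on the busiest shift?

5

Early-start (F@1, G@1, H@1, I@1, J@1) gives peak 13: s1:13  s2:9  s3:0  s4:0  s5:0.
Shift G→3, H→5, I→3.
Schedule F@1, G@3, H@5, I@3, J@1: s1:5  s2:5  s3:4  s4:4  s5:4 — peak 5.
Total fitter-shifts = 22 over 5 shifts ⇒ peak ≥ ⌈22/5⌉ = 5, so 5 is optimal.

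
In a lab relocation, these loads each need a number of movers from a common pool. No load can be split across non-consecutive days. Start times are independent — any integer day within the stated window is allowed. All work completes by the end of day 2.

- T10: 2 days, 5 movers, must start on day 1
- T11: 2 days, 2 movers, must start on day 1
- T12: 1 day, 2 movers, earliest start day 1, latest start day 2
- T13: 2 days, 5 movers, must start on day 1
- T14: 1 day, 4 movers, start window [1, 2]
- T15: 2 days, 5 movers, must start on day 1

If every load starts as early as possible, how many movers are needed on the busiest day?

23

Early-start schedule: T10@1, T11@1, T12@1, T13@1, T14@1, T15@1.
Load per day: day 1: 23, day 2: 17.
Peak is 23.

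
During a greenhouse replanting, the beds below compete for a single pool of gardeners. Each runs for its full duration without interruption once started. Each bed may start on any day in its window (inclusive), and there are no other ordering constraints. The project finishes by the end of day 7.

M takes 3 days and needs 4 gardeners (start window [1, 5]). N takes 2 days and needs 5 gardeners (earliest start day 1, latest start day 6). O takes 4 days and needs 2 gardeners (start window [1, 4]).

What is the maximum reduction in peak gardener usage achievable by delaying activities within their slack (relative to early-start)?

Early-start peak: d1:11  d2:11  d3:6  d4:2  d5:0  d6:0  d7:0 ⇒ 11.
Leveled (M@1, N@5, O@1): d1:6  d2:6  d3:6  d4:2  d5:5  d6:5  d7:0 ⇒ 6.
Reduction 11 − 6 = 5.

5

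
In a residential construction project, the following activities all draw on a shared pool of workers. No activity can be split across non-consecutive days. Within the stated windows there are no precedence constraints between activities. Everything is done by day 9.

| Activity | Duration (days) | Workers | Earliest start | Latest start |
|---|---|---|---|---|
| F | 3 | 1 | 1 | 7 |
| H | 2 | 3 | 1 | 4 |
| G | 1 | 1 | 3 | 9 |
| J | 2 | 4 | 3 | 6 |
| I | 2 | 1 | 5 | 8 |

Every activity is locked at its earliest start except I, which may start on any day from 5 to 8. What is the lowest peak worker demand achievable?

6

I@5: d1:4  d2:4  d3:6  d4:4  d5:1  d6:1  d7:0  d8:0  d9:0 → peak 6
I@6: d1:4  d2:4  d3:6  d4:4  d5:0  d6:1  d7:1  d8:0  d9:0 → peak 6
I@7: d1:4  d2:4  d3:6  d4:4  d5:0  d6:0  d7:1  d8:1  d9:0 → peak 6
I@8: d1:4  d2:4  d3:6  d4:4  d5:0  d6:0  d7:0  d8:1  d9:1 → peak 6
Best is I@5, peak 6.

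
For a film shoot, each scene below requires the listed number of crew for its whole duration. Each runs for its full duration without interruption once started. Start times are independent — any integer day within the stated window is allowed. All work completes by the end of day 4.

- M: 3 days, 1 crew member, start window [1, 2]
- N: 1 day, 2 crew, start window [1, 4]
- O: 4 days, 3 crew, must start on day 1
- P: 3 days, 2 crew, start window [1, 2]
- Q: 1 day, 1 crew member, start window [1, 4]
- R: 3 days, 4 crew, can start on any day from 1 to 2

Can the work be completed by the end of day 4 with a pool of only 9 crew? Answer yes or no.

no

The minimum achievable peak is 10; 9 < 10, so no feasible schedule stays within the cap.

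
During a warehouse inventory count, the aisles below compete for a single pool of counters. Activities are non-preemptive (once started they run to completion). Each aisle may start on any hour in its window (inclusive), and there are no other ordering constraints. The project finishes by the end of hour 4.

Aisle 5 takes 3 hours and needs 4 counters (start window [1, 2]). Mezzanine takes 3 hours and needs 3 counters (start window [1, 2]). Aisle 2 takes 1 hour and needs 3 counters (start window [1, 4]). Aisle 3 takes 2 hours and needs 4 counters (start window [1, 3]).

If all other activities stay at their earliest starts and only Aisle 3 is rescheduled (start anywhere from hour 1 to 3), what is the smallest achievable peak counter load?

Aisle 3@1: h1:14  h2:11  h3:7  h4:0 → peak 14
Aisle 3@2: h1:10  h2:11  h3:11  h4:0 → peak 11
Aisle 3@3: h1:10  h2:7  h3:11  h4:4 → peak 11
Best is Aisle 3@2, peak 11.

11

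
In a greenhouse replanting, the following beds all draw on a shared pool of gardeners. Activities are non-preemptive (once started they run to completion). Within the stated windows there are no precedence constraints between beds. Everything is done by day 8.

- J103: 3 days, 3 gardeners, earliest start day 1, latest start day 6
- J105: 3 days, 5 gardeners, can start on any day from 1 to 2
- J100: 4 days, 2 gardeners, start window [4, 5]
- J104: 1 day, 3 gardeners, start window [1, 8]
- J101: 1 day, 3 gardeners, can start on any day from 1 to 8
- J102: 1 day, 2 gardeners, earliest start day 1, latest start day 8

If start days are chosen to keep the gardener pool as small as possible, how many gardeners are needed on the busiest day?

5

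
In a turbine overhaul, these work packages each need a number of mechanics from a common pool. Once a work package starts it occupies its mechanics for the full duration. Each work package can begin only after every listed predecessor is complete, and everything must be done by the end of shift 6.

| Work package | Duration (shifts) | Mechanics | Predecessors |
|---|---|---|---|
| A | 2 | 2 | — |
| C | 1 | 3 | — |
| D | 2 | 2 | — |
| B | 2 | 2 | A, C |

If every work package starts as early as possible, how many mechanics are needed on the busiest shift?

7

Early-start schedule: A@1, C@1, D@1, B@3.
Load per shift: shift 1: 7, shift 2: 4, shift 3: 2, shift 4: 2, shift 5: 0, shift 6: 0.
Peak is 7.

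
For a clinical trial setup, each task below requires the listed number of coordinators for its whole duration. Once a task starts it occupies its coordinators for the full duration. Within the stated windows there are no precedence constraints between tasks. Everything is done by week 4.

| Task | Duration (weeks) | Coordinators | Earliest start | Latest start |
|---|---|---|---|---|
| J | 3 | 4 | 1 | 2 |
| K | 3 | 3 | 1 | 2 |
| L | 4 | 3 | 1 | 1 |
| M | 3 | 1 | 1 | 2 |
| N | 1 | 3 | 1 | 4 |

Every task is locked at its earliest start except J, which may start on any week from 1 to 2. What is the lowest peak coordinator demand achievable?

J@1: w1:14  w2:11  w3:11  w4:3 → peak 14
J@2: w1:10  w2:11  w3:11  w4:7 → peak 11
Best is J@2, peak 11.

11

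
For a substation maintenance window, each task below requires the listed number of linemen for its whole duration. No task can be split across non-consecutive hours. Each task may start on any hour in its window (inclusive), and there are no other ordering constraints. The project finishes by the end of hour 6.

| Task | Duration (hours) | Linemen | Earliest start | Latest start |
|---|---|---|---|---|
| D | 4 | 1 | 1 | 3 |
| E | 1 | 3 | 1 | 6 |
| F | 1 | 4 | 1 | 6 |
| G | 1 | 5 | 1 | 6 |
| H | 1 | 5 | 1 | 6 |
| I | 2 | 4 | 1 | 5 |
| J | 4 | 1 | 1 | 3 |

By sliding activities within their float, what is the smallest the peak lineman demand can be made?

6

Early-start (D@1, E@1, F@1, G@1, H@1, I@1, J@1) gives peak 23: h1:23  h2:6  h3:2  h4:2  h5:0  h6:0.
Shift F→2, G→5, H→6, I→3.
Schedule D@1, E@1, F@2, G@5, H@6, I@3, J@1: h1:5  h2:6  h3:6  h4:6  h5:5  h6:5 — peak 6.
Total lineman-hours = 33 over 6 hours ⇒ peak ≥ ⌈33/6⌉ = 6, so 6 is optimal.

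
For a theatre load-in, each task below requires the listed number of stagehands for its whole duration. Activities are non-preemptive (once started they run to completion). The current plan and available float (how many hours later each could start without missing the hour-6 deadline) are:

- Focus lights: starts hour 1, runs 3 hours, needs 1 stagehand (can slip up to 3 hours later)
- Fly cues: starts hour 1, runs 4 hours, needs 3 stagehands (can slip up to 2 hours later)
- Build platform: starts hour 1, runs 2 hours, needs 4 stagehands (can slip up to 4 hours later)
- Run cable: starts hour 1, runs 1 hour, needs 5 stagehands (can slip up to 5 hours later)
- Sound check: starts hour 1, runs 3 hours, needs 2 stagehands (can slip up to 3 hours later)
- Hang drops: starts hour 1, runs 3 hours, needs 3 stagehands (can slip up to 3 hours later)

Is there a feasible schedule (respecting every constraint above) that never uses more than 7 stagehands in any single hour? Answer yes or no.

no

Total stagehand-hours = 43; over 6 hours the average is 43/6 > 7, so some hour must exceed 7.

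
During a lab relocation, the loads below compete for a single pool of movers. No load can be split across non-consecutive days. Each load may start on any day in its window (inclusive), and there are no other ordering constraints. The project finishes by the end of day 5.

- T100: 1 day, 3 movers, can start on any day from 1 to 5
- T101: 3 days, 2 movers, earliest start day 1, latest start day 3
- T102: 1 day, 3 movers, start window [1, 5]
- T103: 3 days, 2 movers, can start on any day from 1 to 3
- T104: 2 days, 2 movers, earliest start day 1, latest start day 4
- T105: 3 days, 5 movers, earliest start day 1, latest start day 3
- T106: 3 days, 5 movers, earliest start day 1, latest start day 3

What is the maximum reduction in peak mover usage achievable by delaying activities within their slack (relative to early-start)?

Early-start peak: d1:22  d2:16  d3:14  d4:0  d5:0 ⇒ 22.
Leveled (T100@1, T101@1, T102@1, T103@1, T104@1, T105@2, T106@3): d1:12  d2:11  d3:14  d4:10  d5:5 ⇒ 14.
Reduction 22 − 14 = 8.

8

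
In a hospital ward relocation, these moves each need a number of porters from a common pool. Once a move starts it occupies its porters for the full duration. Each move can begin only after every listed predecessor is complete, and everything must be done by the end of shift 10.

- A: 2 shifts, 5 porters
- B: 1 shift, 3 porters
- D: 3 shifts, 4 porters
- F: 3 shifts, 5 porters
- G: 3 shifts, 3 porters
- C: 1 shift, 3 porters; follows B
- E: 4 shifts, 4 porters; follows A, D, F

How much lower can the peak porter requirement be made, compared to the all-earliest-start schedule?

11

Early-start peak: s1:20  s2:20  s3:12  s4:4  s5:4  s6:4  s7:4  s8:0  s9:0  s10:0 ⇒ 20.
Leveled (A@1, B@1, D@2, F@3, G@5, C@6, E@7): s1:8  s2:9  s3:9  s4:9  s5:8  s6:6  s7:7  s8:4  s9:4  s10:4 ⇒ 9.
Reduction 20 − 9 = 11.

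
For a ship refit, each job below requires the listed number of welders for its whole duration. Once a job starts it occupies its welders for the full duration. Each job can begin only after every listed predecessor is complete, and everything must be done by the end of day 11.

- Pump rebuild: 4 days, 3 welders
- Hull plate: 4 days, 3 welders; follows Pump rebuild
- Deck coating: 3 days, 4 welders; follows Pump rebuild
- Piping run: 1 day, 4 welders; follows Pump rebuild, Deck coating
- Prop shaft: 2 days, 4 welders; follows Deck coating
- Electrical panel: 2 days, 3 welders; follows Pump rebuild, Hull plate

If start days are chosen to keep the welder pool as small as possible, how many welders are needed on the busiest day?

7

Early-start (Pump rebuild@1, Hull plate@5, Deck coating@5, Piping run@8, Prop shaft@8, Electrical panel@9) gives peak 11: d1:3  d2:3  d3:3  d4:3  d5:7  d6:7  d7:7  d8:11  d9:7  d10:3  d11:0.
Shift Prop shaft→9.
Schedule Pump rebuild@1, Hull plate@5, Deck coating@5, Piping run@8, Prop shaft@9, Electrical panel@9: d1:3  d2:3  d3:3  d4:3  d5:7  d6:7  d7:7  d8:7  d9:7  d10:7  d11:0 — peak 7.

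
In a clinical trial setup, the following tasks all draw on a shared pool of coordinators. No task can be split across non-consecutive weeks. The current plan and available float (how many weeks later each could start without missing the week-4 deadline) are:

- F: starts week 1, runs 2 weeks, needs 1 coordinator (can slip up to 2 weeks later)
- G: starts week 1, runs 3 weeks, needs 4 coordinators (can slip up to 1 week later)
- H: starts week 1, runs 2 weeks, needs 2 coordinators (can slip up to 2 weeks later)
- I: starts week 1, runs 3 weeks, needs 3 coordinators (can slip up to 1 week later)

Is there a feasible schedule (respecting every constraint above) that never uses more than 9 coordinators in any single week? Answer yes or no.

Schedule F@1, G@1, H@3, I@1: w1:8  w2:8  w3:9  w4:2 — peak 9 ≤ 9.

yes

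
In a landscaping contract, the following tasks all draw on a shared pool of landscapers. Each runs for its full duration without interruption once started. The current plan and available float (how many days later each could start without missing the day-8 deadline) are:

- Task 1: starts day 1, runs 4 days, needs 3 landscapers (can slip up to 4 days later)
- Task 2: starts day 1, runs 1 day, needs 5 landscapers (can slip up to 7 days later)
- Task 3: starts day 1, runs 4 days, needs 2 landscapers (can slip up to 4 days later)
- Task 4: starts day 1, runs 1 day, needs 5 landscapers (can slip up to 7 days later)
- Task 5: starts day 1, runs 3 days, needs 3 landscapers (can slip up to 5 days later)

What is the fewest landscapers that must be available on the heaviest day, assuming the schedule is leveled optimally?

7

Early-start (Task 1@1, Task 2@1, Task 3@1, Task 4@1, Task 5@1) gives peak 18: d1:18  d2:8  d3:8  d4:5  d5:0  d6:0  d7:0  d8:0.
Shift Task 2→5, Task 3→4, Task 4→6.
Schedule Task 1@1, Task 2@5, Task 3@4, Task 4@6, Task 5@1: d1:6  d2:6  d3:6  d4:5  d5:7  d6:7  d7:2  d8:0 — peak 7.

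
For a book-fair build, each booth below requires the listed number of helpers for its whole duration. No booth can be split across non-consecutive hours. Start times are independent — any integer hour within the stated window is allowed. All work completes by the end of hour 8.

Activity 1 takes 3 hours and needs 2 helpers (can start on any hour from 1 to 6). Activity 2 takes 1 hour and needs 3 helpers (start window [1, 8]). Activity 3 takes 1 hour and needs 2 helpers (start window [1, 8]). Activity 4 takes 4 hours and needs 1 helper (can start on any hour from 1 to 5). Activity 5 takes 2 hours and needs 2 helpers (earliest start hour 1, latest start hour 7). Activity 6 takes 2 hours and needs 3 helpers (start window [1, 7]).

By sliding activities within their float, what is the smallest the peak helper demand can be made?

4

Early-start (Activity 1@1, Activity 2@1, Activity 3@1, Activity 4@1, Activity 5@1, Activity 6@1) gives peak 13: h1:13  h2:8  h3:3  h4:1  h5:0  h6:0  h7:0  h8:0.
Shift Activity 2→4, Activity 4→2, Activity 5→5, Activity 6→7.
Schedule Activity 1@1, Activity 2@4, Activity 3@1, Activity 4@2, Activity 5@5, Activity 6@7: h1:4  h2:3  h3:3  h4:4  h5:3  h6:2  h7:3  h8:3 — peak 4.
Total helper-hours = 25 over 8 hours ⇒ peak ≥ ⌈25/8⌉ = 4, so 4 is optimal.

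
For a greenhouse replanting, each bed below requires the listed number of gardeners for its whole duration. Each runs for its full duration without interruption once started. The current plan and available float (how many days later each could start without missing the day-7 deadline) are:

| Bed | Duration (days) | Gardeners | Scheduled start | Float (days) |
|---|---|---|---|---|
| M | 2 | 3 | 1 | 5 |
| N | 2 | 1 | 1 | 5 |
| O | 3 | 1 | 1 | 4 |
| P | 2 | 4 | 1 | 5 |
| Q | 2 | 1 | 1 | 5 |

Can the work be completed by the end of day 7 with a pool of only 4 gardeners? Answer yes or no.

yes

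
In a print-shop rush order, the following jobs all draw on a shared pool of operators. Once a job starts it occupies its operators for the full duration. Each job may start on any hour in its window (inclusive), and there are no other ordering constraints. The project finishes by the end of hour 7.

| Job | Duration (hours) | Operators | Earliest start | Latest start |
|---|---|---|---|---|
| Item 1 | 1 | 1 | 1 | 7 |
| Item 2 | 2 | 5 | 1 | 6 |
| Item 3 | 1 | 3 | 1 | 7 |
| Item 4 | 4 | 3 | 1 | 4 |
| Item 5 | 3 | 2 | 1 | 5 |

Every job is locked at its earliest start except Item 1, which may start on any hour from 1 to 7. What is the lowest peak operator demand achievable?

13

Item 1@1: h1:14  h2:10  h3:5  h4:3  h5:0  h6:0  h7:0 → peak 14
Item 1@2: h1:13  h2:11  h3:5  h4:3  h5:0  h6:0  h7:0 → peak 13
Item 1@3: h1:13  h2:10  h3:6  h4:3  h5:0  h6:0  h7:0 → peak 13
Item 1@4: h1:13  h2:10  h3:5  h4:4  h5:0  h6:0  h7:0 → peak 13
Item 1@5: h1:13  h2:10  h3:5  h4:3  h5:1  h6:0  h7:0 → peak 13
Item 1@6: h1:13  h2:10  h3:5  h4:3  h5:0  h6:1  h7:0 → peak 13
Item 1@7: h1:13  h2:10  h3:5  h4:3  h5:0  h6:0  h7:1 → peak 13
Best is Item 1@2, peak 13.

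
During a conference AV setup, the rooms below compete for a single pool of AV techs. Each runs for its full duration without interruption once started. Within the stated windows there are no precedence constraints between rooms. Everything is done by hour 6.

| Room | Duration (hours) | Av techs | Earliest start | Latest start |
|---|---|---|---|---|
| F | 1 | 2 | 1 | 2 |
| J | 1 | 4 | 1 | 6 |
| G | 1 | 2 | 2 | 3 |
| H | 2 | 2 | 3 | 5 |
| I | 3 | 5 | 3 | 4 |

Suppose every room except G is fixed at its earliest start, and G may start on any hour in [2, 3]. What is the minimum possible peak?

G@2: h1:6  h2:2  h3:7  h4:7  h5:5  h6:0 → peak 7
G@3: h1:6  h2:0  h3:9  h4:7  h5:5  h6:0 → peak 9
Best is G@2, peak 7.

7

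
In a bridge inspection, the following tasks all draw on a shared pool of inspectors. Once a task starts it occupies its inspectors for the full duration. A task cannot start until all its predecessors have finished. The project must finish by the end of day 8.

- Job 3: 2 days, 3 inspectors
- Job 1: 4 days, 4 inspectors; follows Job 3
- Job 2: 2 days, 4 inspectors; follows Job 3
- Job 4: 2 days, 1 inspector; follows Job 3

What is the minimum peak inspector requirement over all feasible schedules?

Early-start (Job 3@1, Job 1@3, Job 2@3, Job 4@3) gives peak 9: d1:3  d2:3  d3:9  d4:9  d5:4  d6:4  d7:0  d8:0.
Shift Job 2→7.
Schedule Job 3@1, Job 1@3, Job 2@7, Job 4@3: d1:3  d2:3  d3:5  d4:5  d5:4  d6:4  d7:4  d8:4 — peak 5.

5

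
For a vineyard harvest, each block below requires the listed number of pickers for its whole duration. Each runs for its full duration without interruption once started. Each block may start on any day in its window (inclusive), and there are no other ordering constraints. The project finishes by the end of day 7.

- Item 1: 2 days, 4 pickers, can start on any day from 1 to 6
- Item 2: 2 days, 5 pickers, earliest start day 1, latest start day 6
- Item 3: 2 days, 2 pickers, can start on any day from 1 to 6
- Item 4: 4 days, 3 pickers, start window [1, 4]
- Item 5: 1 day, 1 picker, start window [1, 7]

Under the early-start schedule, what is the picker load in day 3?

3

At early start, day 3 has: Item 4.
Demand: 3 = 3.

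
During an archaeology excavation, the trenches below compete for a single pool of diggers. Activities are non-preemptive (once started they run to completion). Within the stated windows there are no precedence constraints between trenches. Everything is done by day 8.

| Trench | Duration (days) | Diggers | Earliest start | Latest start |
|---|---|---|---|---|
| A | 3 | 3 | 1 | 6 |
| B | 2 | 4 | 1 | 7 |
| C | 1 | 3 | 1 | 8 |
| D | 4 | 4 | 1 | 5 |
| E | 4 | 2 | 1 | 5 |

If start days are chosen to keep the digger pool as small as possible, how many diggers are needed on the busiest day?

7

Early-start (A@1, B@1, C@1, D@1, E@1) gives peak 16: d1:16  d2:13  d3:9  d4:6  d5:0  d6:0  d7:0  d8:0.
Shift C→3, D→4, E→4.
Schedule A@1, B@1, C@3, D@4, E@4: d1:7  d2:7  d3:6  d4:6  d5:6  d6:6  d7:6  d8:0 — peak 7.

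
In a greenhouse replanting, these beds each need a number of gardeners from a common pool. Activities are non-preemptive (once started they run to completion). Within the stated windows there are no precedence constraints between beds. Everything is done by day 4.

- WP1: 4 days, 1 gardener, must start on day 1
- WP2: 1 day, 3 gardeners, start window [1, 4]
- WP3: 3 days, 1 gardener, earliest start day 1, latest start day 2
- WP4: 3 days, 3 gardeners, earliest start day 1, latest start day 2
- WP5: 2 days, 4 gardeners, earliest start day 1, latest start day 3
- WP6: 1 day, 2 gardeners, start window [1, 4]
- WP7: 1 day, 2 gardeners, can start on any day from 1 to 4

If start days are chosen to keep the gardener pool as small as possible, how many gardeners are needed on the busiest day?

9

Early-start (WP1@1, WP2@1, WP3@1, WP4@1, WP5@1, WP6@1, WP7@1) gives peak 16: d1:16  d2:9  d3:5  d4:1.
Shift WP5→2, WP6→4, WP7→4.
Schedule WP1@1, WP2@1, WP3@1, WP4@1, WP5@2, WP6@4, WP7@4: d1:8  d2:9  d3:9  d4:5 — peak 9.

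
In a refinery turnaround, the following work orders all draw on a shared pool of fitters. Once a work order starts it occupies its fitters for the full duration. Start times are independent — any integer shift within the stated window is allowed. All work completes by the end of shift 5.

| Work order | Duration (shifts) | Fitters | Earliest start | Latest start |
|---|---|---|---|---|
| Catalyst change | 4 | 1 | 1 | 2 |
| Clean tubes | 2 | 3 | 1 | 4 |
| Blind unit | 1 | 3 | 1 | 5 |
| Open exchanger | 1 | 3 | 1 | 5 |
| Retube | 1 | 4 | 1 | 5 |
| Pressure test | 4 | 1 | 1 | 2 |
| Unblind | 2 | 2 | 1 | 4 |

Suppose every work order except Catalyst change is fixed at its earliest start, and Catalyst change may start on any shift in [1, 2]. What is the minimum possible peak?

Catalyst change@1: s1:17  s2:7  s3:2  s4:2  s5:0 → peak 17
Catalyst change@2: s1:16  s2:7  s3:2  s4:2  s5:1 → peak 16
Best is Catalyst change@2, peak 16.

16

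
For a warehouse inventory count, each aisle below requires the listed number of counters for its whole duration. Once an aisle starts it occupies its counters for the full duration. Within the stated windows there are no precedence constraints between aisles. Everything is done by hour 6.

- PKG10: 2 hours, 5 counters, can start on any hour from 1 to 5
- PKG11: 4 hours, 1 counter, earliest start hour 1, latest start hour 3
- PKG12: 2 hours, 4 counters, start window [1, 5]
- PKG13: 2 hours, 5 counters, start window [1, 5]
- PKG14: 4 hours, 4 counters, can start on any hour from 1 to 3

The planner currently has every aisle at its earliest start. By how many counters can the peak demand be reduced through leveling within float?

Early-start peak: h1:19  h2:19  h3:5  h4:5  h5:0  h6:0 ⇒ 19.
Leveled (PKG10@1, PKG11@1, PKG12@3, PKG13@5, PKG14@3): h1:6  h2:6  h3:9  h4:9  h5:9  h6:9 ⇒ 9.
Reduction 19 − 9 = 10.

10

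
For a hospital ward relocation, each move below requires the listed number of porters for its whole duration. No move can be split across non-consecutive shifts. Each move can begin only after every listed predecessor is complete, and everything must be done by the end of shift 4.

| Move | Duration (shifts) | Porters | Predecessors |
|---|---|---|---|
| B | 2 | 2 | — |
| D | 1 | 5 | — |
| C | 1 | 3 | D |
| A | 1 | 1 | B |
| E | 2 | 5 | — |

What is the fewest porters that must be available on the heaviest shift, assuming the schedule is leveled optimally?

Early-start (B@1, D@1, C@2, A@3, E@1) gives peak 12: s1:12  s2:10  s3:1  s4:0.
Shift E→3.
Schedule B@1, D@1, C@2, A@3, E@3: s1:7  s2:5  s3:6  s4:5 — peak 7.

7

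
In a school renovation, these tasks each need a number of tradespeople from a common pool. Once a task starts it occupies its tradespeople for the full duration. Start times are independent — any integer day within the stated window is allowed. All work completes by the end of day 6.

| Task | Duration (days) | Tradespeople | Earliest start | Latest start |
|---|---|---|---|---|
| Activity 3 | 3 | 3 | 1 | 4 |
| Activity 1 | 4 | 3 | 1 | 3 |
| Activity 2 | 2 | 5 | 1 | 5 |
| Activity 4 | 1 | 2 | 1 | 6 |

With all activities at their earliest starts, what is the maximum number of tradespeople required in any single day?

13

Early-start schedule: Activity 3@1, Activity 1@1, Activity 2@1, Activity 4@1.
Load per day: day 1: 13, day 2: 11, day 3: 6, day 4: 3, day 5: 0, day 6: 0.
Peak is 13.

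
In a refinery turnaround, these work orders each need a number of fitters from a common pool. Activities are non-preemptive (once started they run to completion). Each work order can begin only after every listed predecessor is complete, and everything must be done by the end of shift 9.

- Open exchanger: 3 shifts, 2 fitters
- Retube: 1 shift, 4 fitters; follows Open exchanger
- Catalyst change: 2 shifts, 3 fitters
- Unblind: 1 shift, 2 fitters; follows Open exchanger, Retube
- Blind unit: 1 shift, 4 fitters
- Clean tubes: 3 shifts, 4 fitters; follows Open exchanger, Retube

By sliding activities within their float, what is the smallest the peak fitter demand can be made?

Early-start (Open exchanger@1, Retube@4, Catalyst change@1, Unblind@5, Blind unit@1, Clean tubes@5) gives peak 9: s1:9  s2:5  s3:2  s4:4  s5:6  s6:4  s7:4  s8:0  s9:0.
Shift Blind unit→6, Clean tubes→7.
Schedule Open exchanger@1, Retube@4, Catalyst change@1, Unblind@5, Blind unit@6, Clean tubes@7: s1:5  s2:5  s3:2  s4:4  s5:2  s6:4  s7:4  s8:4  s9:4 — peak 5.

5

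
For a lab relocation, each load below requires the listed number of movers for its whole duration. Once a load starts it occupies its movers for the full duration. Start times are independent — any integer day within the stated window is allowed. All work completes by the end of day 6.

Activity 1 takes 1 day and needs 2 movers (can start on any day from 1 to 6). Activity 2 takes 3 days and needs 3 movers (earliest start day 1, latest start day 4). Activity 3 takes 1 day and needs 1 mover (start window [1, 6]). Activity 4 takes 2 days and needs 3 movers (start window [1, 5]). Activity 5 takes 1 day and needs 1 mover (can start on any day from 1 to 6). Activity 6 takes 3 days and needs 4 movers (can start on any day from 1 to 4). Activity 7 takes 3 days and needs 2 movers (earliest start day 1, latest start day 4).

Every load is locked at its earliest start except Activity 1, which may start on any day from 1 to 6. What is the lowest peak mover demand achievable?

Activity 1@1: d1:16  d2:12  d3:9  d4:0  d5:0  d6:0 → peak 16
Activity 1@2: d1:14  d2:14  d3:9  d4:0  d5:0  d6:0 → peak 14
Activity 1@3: d1:14  d2:12  d3:11  d4:0  d5:0  d6:0 → peak 14
Activity 1@4: d1:14  d2:12  d3:9  d4:2  d5:0  d6:0 → peak 14
Activity 1@5: d1:14  d2:12  d3:9  d4:0  d5:2  d6:0 → peak 14
Activity 1@6: d1:14  d2:12  d3:9  d4:0  d5:0  d6:2 → peak 14
Best is Activity 1@2, peak 14.

14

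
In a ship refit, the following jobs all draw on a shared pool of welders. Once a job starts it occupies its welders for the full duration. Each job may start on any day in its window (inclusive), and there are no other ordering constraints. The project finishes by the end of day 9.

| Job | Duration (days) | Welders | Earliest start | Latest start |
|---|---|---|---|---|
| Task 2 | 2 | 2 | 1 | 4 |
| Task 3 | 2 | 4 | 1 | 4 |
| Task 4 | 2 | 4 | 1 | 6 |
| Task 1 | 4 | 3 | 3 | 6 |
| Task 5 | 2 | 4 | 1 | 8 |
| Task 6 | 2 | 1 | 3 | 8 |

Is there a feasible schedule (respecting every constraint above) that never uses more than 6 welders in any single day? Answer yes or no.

The minimum achievable peak is 7; 6 < 7, so no feasible schedule stays within the cap.

no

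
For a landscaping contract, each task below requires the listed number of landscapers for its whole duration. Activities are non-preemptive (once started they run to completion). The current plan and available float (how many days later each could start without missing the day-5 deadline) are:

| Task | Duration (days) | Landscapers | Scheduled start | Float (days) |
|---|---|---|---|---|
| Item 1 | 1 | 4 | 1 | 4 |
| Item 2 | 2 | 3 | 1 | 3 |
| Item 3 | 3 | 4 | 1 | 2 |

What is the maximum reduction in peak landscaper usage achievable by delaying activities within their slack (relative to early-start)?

Early-start peak: d1:11  d2:7  d3:4  d4:0  d5:0 ⇒ 11.
Leveled (Item 1@1, Item 2@1, Item 3@2): d1:7  d2:7  d3:4  d4:4  d5:0 ⇒ 7.
Reduction 11 − 7 = 4.

4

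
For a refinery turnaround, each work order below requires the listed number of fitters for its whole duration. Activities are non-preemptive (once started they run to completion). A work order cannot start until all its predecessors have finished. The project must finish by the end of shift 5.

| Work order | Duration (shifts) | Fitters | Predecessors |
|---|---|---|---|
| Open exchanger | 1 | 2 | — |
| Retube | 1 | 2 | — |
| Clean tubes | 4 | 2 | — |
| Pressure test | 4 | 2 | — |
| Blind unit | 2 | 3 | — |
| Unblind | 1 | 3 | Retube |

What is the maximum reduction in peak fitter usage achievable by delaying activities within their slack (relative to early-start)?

4

Early-start peak: s1:11  s2:10  s3:4  s4:4  s5:0 ⇒ 11.
Leveled (Open exchanger@1, Retube@1, Clean tubes@1, Pressure test@2, Blind unit@2, Unblind@4): s1:6  s2:7  s3:7  s4:7  s5:2 ⇒ 7.
Reduction 11 − 7 = 4.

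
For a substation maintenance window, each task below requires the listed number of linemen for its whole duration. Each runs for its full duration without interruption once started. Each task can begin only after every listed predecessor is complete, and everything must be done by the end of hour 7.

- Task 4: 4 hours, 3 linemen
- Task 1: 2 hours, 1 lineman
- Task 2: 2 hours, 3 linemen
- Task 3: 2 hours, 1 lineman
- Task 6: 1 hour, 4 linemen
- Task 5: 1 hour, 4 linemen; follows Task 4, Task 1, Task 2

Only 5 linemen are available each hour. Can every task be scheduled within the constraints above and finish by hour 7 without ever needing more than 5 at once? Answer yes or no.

The minimum achievable peak is 6; 5 < 6, so no feasible schedule stays within the cap.

no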